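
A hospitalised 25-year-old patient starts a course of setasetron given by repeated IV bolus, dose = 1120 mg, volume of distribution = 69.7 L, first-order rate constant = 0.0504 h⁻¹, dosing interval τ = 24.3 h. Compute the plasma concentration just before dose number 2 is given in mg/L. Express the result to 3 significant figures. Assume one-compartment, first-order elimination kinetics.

4.72 mg/L

C₀ per dose = Dose / Vd = 1120 / 69.7 = 16.07 mg/L
Fraction remaining after one interval: r = e^(−kτ) = e^(−0.05040 × 24.3) = 0.2938
Before dose 2, 1 dose has been given (aged 1τ).
C_trough = C₀ × r = 16.07 × 0.2938 = 4.721 mg/L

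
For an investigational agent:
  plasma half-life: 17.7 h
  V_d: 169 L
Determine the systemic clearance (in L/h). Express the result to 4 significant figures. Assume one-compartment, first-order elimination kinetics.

6.618 L/h

k = ln2 / t½ = 0.693147 / 17.7 = 0.03916 h⁻¹
CL = k × Vd = 0.03916 × 169 = 6.618 L/h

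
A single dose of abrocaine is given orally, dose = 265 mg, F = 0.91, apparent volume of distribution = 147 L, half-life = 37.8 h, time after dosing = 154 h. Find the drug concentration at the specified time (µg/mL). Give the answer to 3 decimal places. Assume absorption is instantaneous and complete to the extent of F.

Amount reaching circulation = F × Dose = 0.91 × 265.0 = 241.2 mg
C₀ = F·Dose / Vd = 241.2 / 147 = 1.641 mg/L
k = ln2 / t½ = 0.693147 / 37.8 = 0.01834 h⁻¹
C = C₀ · e^(−k·t) = 1.641 × e^(−0.01834 × 154)
  = 1.641 × 0.05935 = 0.09739 mg/L
(0.09739 mg/L = 0.09739 µg/mL)

0.097 µg/mL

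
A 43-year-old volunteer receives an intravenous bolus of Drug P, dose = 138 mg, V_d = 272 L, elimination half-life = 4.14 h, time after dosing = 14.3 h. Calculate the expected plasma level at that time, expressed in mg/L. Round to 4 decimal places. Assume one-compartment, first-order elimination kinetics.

0.0463 mg/L

C₀ = Dose / Vd = 138.0 / 272 = 0.5074 mg/L
k = ln2 / t½ = 0.693147 / 4.14 = 0.1674 h⁻¹
C = C₀ · e^(−k·t) = 0.5074 × e^(−0.1674 × 14.3)
  = 0.5074 × 0.09128 = 0.04632 mg/L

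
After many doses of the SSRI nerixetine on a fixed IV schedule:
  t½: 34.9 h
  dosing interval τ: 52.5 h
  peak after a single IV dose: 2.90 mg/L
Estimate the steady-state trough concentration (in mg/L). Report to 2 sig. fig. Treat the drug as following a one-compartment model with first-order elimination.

k = ln2 / t½ = 0.693147 / 34.9 = 0.01986 h⁻¹
e^(−kτ) = e^(−0.01986 × 52.5) = 0.3525
Accumulation ratio R = 1 / (1 − e^(−kτ)) = 1 / (1 − 0.3525) = 1.544
Steady-state trough = C₀ × R × e^(−kτ) = 2.90 × 1.544 × 0.3525 = 1.578 mg/L

1.6 mg/L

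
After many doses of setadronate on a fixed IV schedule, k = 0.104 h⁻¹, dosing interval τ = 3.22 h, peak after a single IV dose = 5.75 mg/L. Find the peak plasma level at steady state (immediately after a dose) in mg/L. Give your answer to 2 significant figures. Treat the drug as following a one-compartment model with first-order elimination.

20 mg/L

e^(−kτ) = e^(−0.1040 × 3.22) = 0.7154
Accumulation ratio R = 1 / (1 − e^(−kτ)) = 1 / (1 − 0.7154) = 3.514
Steady-state peak = C₀ × R = 5.75 × 3.514 = 20.21 mg/L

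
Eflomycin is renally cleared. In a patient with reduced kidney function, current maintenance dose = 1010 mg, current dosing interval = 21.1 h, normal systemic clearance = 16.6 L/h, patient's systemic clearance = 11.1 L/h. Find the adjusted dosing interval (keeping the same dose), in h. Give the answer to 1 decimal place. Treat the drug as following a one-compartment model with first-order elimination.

31.6 h

To keep the same average steady-state level, dosing rate must scale with clearance.
CL ratio = 11.1 / 16.6 = 0.6687
New interval (same dose) = 21.1 / 0.6687 = 31.55 h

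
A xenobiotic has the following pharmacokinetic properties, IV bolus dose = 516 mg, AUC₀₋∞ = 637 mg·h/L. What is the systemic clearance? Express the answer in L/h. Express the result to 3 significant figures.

0.810 L/h

CL = Dose / AUC = 516 / 637 = 0.8100 L/h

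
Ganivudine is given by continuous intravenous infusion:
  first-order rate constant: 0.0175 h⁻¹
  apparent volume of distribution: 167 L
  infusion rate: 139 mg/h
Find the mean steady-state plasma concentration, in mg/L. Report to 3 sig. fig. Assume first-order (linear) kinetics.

CL = k × Vd = 0.01750 × 167 = 2.923 L/h
At steady state Css = R₀ / CL = 139 / 2.923 = 47.55 mg/L

47.6 mg/L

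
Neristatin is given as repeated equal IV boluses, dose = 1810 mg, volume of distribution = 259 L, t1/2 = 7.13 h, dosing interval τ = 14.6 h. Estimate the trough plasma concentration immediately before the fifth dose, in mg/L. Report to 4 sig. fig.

C₀ per dose = Dose / Vd = 1810 / 259 = 6.988 mg/L
k = ln2 / t½ = 0.693147 / 7.13 = 0.09722 h⁻¹
Fraction remaining after one interval: r = e^(−kτ) = e^(−0.09722 × 14.6) = 0.2419
Before dose 5, 4 doses have been given (aged 1τ, 2τ, 3τ, 4τ).
C_trough = C₀ × (r + r² + … + r^4) = C₀ × r(1−r^4)/(1−r)
        = 6.988 × 0.2419 × (1 − 0.003424) / (1 − 0.2419) = 2.222 mg/L

2.222 mg/L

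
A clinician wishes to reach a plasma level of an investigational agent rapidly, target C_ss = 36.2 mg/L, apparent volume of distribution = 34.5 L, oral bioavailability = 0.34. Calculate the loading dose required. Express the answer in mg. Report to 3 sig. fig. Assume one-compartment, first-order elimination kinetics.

LD = Css × Vd / F = 36.2 × 34.5 / 0.34 = 3673 mg

3670 mg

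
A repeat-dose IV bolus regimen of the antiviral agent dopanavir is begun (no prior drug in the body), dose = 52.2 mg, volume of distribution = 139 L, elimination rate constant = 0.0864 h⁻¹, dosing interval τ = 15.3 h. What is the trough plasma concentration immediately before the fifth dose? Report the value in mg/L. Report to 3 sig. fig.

0.136 mg/L

C₀ per dose = Dose / Vd = 52.2 / 139 = 0.3755 mg/L
Fraction remaining after one interval: r = e^(−kτ) = e^(−0.08640 × 15.3) = 0.2666
Before dose 5, 4 doses have been given (aged 1τ, 2τ, 3τ, 4τ).
C_trough = C₀ × (r + r² + … + r^4) = C₀ × r(1−r^4)/(1−r)
        = 0.3755 × 0.2666 × (1 − 0.005052) / (1 − 0.2666) = 0.1358 mg/L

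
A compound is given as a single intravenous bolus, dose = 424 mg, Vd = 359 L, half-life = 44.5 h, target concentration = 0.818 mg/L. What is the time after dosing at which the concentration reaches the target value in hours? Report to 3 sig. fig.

23.6 h

C₀ = Dose / Vd = 424.0 / 359 = 1.181 mg/L
k = ln2 / t½ = 0.693147 / 44.5 = 0.01558 h⁻¹
t = ln(C₀ / C) / k = ln(1.181 / 0.818) / 0.01558
  = ln(1.444) / 0.01558 = 0.3674 / 0.01558 = 23.58 h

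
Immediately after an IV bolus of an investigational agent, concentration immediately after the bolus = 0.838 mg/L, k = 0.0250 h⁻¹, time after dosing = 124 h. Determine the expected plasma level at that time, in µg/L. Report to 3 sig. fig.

37.8 µg/L

C = C₀ · e^(−k·t) = 0.8380 × e^(−0.02500 × 124)
  = 0.8380 × 0.04505 = 0.03775 mg/L
Convert: 0.03775 mg/L × 1000 = 37.75 µg/L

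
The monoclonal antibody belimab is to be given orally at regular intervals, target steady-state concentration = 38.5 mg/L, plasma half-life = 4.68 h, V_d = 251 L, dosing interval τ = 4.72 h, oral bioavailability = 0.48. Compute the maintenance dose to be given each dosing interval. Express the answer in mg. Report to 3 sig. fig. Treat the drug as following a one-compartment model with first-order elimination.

14100 mg

k = ln2 / t½ = 0.693147 / 4.68 = 0.1481 h⁻¹
CL = k × Vd = 0.1481 × 251 = 37.17 L/h
At steady state, F × (Dose/τ) = Css × CL.
Dose = Css × CL × τ / F = 38.5 × 37.17 × 4.72 / 0.48 = 14070 mg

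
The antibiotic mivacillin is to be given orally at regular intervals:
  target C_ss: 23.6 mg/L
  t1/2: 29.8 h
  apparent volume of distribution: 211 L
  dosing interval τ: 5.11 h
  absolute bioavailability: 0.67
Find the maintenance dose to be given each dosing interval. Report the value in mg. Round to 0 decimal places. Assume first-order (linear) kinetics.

k = ln2 / t½ = 0.693147 / 29.8 = 0.02326 h⁻¹
CL = k × Vd = 0.02326 × 211 = 4.908 L/h
At steady state, F × (Dose/τ) = Css × CL.
Dose = Css × CL × τ / F = 23.6 × 4.908 × 5.11 / 0.67 = 883.4 mg

883 mg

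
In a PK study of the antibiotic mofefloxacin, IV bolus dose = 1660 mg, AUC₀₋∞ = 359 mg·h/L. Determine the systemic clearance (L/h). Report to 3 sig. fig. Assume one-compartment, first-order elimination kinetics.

CL = Dose / AUC = 1660 / 359 = 4.624 L/h

4.62 L/h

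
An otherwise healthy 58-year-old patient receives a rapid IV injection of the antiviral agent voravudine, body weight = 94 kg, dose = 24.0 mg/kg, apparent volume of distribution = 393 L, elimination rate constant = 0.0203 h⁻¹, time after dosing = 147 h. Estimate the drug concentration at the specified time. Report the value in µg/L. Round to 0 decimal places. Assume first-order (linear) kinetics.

290 µg/L

Total dose = 24.0 × 94 = 2256 mg
C₀ = Dose / Vd = 2256 / 393 = 5.740 mg/L
C = C₀ · e^(−k·t) = 5.740 × e^(−0.02030 × 147)
  = 5.740 × 0.05059 = 0.2904 mg/L
Convert: 0.2904 mg/L × 1000 = 290.4 µg/L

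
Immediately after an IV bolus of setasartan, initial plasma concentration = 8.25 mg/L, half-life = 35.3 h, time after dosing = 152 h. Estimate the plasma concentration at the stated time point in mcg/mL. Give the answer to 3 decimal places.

0.417 mcg/mL

k = ln2 / t½ = 0.693147 / 35.3 = 0.01964 h⁻¹
C = C₀ · e^(−k·t) = 8.250 × e^(−0.01964 × 152)
  = 8.250 × 0.05053 = 0.4169 mg/L
(0.4169 mg/L = 0.4169 mcg/mL)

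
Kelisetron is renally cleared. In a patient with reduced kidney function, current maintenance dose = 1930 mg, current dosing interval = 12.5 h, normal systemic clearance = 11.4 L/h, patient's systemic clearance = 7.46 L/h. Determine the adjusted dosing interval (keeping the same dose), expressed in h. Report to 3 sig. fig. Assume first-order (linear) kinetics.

To keep the same average steady-state level, dosing rate must scale with clearance.
CL ratio = 7.46 / 11.4 = 0.6544
New interval (same dose) = 12.5 / 0.6544 = 19.10 h

19.1 h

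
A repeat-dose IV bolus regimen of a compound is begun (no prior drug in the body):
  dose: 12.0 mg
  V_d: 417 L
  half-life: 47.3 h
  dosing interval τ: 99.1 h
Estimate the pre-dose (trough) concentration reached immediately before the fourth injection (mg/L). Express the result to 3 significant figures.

0.00868 mg/L

C₀ per dose = Dose / Vd = 12.0 / 417 = 0.02878 mg/L
k = ln2 / t½ = 0.693147 / 47.3 = 0.01465 h⁻¹
Fraction remaining after one interval: r = e^(−kτ) = e^(−0.01465 × 99.1) = 0.2341
Before dose 4, 3 doses have been given (aged 1τ, 2τ, 3τ).
C_trough = C₀ × (r + r² + … + r^3) = C₀ × r(1−r^3)/(1−r)
        = 0.02878 × 0.2341 × (1 − 0.01283) / (1 − 0.2341) = 0.008684 mg/L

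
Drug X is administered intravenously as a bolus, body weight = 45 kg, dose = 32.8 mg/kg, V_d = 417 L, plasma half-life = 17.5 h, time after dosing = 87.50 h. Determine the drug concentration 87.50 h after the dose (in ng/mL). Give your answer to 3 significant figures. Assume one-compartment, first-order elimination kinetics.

111 ng/mL

Total dose = 32.8 × 45 = 1476 mg
C₀ = Dose / Vd = 1476 / 417 = 3.540 mg/L
k = ln2 / t½ = 0.693147 / 17.5 = 0.03961 h⁻¹
t / t½ = 87.50 / 17.5 = 5 half-lives
C = C₀ × (1/2)^5 = 3.540 × 0.03125 = 0.1106 mg/L
Convert: 0.1106 mg/L × 1000 = 110.6 ng/mL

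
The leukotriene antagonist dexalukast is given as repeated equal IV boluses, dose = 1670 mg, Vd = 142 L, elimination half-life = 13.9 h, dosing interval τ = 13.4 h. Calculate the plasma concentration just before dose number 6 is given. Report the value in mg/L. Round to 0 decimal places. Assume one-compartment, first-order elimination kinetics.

12 mg/L

C₀ per dose = Dose / Vd = 1670 / 142 = 11.76 mg/L
k = ln2 / t½ = 0.693147 / 13.9 = 0.04987 h⁻¹
Fraction remaining after one interval: r = e^(−kτ) = e^(−0.04987 × 13.4) = 0.5126
Before dose 6, 5 doses have been given (aged 1τ, 2τ, 3τ, 4τ, 5τ).
C_trough = C₀ × (r + r² + … + r^5) = C₀ × r(1−r^5)/(1−r)
        = 11.76 × 0.5126 × (1 − 0.03539) / (1 − 0.5126) = 11.93 mg/L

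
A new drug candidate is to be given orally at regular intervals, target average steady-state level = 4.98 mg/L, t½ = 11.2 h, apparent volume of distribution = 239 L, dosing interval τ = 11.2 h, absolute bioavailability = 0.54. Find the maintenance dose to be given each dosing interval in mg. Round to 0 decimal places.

1528 mg

k = ln2 / t½ = 0.693147 / 11.2 = 0.06189 h⁻¹
CL = k × Vd = 0.06189 × 239 = 14.79 L/h
At steady state, F × (Dose/τ) = Css × CL.
Dose = Css × CL × τ / F = 4.98 × 14.79 × 11.2 / 0.54 = 1528 mg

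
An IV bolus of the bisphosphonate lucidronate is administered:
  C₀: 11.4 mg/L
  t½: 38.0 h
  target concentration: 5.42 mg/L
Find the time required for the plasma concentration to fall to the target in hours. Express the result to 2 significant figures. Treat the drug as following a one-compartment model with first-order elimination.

41 h

k = ln2 / t½ = 0.693147 / 38.0 = 0.01824 h⁻¹
t = ln(C₀ / C) / k = ln(11.40 / 5.42) / 0.01824
  = ln(2.103) / 0.01824 = 0.7434 / 0.01824 = 40.76 h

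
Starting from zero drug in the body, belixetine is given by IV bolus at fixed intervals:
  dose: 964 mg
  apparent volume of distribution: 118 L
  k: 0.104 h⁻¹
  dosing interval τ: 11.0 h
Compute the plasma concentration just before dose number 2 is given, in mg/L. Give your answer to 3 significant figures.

C₀ per dose = Dose / Vd = 964 / 118 = 8.169 mg/L
Fraction remaining after one interval: r = e^(−kτ) = e^(−0.1040 × 11.0) = 0.3185
Before dose 2, 1 dose has been given (aged 1τ).
C_trough = C₀ × r = 8.169 × 0.3185 = 2.602 mg/L

2.60 mg/L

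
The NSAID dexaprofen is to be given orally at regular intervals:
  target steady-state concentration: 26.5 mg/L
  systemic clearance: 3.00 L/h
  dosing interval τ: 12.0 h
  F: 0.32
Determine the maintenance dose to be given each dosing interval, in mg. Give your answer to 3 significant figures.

2980 mg

At steady state, F × (Dose/τ) = Css × CL.
Dose = Css × CL × τ / F = 26.5 × 3.000 × 12.0 / 0.32 = 2981 mg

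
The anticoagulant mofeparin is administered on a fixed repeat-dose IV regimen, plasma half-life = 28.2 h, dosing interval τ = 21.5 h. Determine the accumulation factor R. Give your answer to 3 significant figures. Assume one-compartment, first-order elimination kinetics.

k = ln2 / t½ = 0.693147 / 28.2 = 0.02458 h⁻¹
e^(−kτ) = e^(−0.02458 × 21.5) = 0.5895
Accumulation ratio R = 1 / (1 − e^(−kτ)) = 1 / (1 − 0.5895) = 2.436

2.44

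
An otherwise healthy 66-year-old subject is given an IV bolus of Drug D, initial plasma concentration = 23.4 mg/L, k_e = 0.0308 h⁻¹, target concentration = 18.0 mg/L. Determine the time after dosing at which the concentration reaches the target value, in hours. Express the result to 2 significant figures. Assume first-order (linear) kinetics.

8.5 h

t = ln(C₀ / C) / k = ln(23.40 / 18.0) / 0.03080
  = ln(1.300) / 0.03080 = 0.2624 / 0.03080 = 8.519 h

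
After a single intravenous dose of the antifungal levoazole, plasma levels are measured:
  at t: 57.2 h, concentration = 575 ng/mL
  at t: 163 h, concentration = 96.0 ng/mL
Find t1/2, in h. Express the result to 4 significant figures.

40.97 h

k = ln(C₁/C₂) / (t₂ − t₁) = ln(575/96.0) / (163 − 57.2)
  = 1.790 / 105.8 = 0.01692 h⁻¹
t½ = ln2 / k = 0.693147 / 0.01692 = 40.97 h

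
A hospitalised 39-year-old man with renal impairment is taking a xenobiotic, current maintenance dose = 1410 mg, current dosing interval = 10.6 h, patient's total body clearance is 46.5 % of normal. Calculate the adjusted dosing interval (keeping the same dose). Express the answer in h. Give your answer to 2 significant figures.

23 h

To keep the same average steady-state level, dosing rate must scale with clearance.
CL ratio = 46.5 / 100 = 0.4650
New interval (same dose) = 10.6 / 0.4650 = 22.80 h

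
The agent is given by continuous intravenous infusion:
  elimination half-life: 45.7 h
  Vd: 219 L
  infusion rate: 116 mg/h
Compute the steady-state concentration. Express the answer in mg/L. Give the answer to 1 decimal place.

34.9 mg/L

k = ln2 / t½ = 0.693147 / 45.7 = 0.01517 h⁻¹
CL = k × Vd = 0.01517 × 219 = 3.322 L/h
At steady state Css = R₀ / CL = 116 / 3.322 = 34.92 mg/L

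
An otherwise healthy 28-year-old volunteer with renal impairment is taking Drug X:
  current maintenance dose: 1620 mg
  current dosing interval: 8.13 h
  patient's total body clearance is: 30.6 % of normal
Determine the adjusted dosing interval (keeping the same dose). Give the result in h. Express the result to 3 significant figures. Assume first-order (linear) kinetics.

26.6 h

To keep the same average steady-state level, dosing rate must scale with clearance.
CL ratio = 30.6 / 100 = 0.3060
New interval (same dose) = 8.13 / 0.3060 = 26.57 h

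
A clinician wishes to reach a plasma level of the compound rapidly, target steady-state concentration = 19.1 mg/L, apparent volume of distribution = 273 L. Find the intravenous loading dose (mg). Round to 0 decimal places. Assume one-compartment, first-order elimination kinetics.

LD = Css × Vd = 19.1 × 273 = 5214 mg

5214 mg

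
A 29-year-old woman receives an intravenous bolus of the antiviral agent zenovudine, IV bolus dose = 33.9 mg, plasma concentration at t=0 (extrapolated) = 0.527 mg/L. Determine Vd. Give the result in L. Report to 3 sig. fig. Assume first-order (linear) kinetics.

64.3 L

Vd = Dose / C₀ = 33.90 / 0.527 = 64.33 L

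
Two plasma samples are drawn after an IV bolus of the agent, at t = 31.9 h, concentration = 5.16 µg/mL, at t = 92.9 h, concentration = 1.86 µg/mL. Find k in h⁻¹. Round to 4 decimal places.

k = ln(C₁/C₂) / (t₂ − t₁) = ln(5.16/1.86) / (92.9 − 31.9)
  = 1.020 / 61.00 = 0.01672 h⁻¹

0.0167 h⁻¹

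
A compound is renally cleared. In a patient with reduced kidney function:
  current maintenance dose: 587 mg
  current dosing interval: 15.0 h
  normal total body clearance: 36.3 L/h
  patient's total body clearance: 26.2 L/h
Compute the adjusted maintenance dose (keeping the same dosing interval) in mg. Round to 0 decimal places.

To keep the same average steady-state level, dosing rate must scale with clearance.
CL ratio = 26.2 / 36.3 = 0.7218
New dose (same interval) = 587 × 0.7218 = 423.7 mg

424 mg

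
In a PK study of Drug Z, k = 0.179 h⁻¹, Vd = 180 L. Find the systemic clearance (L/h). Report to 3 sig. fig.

CL = k × Vd = 0.179 × 180 = 32.22 L/h

32.2 L/h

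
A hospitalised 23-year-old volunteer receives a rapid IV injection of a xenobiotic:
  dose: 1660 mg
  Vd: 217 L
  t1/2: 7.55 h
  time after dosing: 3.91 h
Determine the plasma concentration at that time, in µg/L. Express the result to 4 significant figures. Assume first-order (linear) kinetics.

5343 µg/L

C₀ = Dose / Vd = 1660 / 217 = 7.650 mg/L
k = ln2 / t½ = 0.693147 / 7.55 = 0.09181 h⁻¹
C = C₀ · e^(−k·t) = 7.650 × e^(−0.09181 × 3.91)
  = 7.650 × 0.6984 = 5.343 mg/L
Convert: 5.343 mg/L × 1000 = 5343 µg/L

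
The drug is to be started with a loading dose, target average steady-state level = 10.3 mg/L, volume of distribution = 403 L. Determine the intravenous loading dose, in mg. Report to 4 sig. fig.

4151 mg

LD = Css × Vd = 10.3 × 403 = 4151 mg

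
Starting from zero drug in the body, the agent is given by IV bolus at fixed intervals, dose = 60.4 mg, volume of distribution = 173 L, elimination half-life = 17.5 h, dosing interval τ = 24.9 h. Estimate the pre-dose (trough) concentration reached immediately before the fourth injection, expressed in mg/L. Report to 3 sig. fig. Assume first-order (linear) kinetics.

0.197 mg/L

C₀ per dose = Dose / Vd = 60.4 / 173 = 0.3491 mg/L
k = ln2 / t½ = 0.693147 / 17.5 = 0.03961 h⁻¹
Fraction remaining after one interval: r = e^(−kτ) = e^(−0.03961 × 24.9) = 0.3730
Before dose 4, 3 doses have been given (aged 1τ, 2τ, 3τ).
C_trough = C₀ × (r + r² + … + r^3) = C₀ × r(1−r^3)/(1−r)
        = 0.3491 × 0.3730 × (1 − 0.05190) / (1 − 0.3730) = 0.1969 mg/L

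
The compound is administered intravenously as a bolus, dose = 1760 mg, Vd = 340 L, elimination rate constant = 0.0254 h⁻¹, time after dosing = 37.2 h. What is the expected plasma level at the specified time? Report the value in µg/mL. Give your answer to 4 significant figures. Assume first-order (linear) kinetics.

C₀ = Dose / Vd = 1760 / 340 = 5.176 mg/L
C = C₀ · e^(−k·t) = 5.176 × e^(−0.02540 × 37.2)
  = 5.176 × 0.3887 = 2.012 mg/L
(2.012 mg/L = 2.012 µg/mL)

2.012 µg/mL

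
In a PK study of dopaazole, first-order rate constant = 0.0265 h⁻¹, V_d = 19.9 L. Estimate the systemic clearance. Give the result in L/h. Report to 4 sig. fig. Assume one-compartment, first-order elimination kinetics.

CL = k × Vd = 0.0265 × 19.9 = 0.5274 L/h

0.5274 L/h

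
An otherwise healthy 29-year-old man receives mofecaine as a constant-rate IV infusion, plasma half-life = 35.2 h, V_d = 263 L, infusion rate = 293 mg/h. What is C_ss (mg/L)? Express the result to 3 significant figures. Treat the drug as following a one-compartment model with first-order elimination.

k = ln2 / t½ = 0.693147 / 35.2 = 0.01969 h⁻¹
CL = k × Vd = 0.01969 × 263 = 5.178 L/h
At steady state Css = R₀ / CL = 293 / 5.178 = 56.59 mg/L

56.6 mg/L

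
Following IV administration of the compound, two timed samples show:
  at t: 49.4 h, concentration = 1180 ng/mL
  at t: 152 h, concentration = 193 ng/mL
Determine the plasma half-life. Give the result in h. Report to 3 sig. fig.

39.3 h

k = ln(C₁/C₂) / (t₂ − t₁) = ln(1180/193) / (152 − 49.4)
  = 1.811 / 102.6 = 0.01765 h⁻¹
t½ = ln2 / k = 0.693147 / 0.01765 = 39.27 h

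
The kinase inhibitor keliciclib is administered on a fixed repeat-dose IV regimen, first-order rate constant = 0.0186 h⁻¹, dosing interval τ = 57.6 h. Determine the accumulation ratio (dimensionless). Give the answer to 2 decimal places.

e^(−kτ) = e^(−0.01860 × 57.6) = 0.3425
Accumulation ratio R = 1 / (1 − e^(−kτ)) = 1 / (1 − 0.3425) = 1.521

1.52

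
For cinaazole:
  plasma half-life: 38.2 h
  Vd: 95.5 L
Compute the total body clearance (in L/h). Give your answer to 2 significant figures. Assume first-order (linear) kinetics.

k = ln2 / t½ = 0.693147 / 38.2 = 0.01815 h⁻¹
CL = k × Vd = 0.01815 × 95.5 = 1.733 L/h

1.7 L/h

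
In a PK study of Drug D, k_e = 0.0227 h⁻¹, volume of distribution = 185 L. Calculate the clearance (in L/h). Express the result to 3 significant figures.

4.20 L/h

CL = k × Vd = 0.0227 × 185 = 4.200 L/h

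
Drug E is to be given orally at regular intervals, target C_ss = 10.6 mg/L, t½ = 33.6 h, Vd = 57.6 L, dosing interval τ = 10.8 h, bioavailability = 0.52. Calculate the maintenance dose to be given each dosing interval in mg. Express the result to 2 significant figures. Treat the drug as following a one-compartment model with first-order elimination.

k = ln2 / t½ = 0.693147 / 33.6 = 0.02063 h⁻¹
CL = k × Vd = 0.02063 × 57.6 = 1.188 L/h
At steady state, F × (Dose/τ) = Css × CL.
Dose = Css × CL × τ / F = 10.6 × 1.188 × 10.8 / 0.52 = 261.5 mg

260 mg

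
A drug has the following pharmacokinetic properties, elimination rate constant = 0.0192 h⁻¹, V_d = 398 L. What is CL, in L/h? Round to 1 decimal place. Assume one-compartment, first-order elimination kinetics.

CL = k × Vd = 0.0192 × 398 = 7.642 L/h

7.6 L/h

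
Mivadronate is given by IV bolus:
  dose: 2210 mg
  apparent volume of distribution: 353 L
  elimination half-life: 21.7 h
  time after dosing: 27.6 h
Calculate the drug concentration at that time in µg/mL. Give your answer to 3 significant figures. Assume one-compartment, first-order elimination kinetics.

C₀ = Dose / Vd = 2210 / 353 = 6.261 mg/L
k = ln2 / t½ = 0.693147 / 21.7 = 0.03194 h⁻¹
C = C₀ · e^(−k·t) = 6.261 × e^(−0.03194 × 27.6)
  = 6.261 × 0.4141 = 2.593 mg/L
(2.593 mg/L = 2.593 µg/mL)

2.59 µg/mL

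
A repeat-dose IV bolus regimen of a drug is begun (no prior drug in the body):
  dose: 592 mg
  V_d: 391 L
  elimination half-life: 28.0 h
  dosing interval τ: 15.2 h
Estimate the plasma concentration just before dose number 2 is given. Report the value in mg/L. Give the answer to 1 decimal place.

C₀ per dose = Dose / Vd = 592 / 391 = 1.514 mg/L
k = ln2 / t½ = 0.693147 / 28.0 = 0.02476 h⁻¹
Fraction remaining after one interval: r = e^(−kτ) = e^(−0.02476 × 15.2) = 0.6864
Before dose 2, 1 dose has been given (aged 1τ).
C_trough = C₀ × r = 1.514 × 0.6864 = 1.039 mg/L

1.0 mg/L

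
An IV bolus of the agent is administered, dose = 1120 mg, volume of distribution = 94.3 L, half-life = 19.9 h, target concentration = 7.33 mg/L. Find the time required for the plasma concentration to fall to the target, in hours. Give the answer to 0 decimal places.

14 h

C₀ = Dose / Vd = 1120 / 94.3 = 11.88 mg/L
k = ln2 / t½ = 0.693147 / 19.9 = 0.03483 h⁻¹
t = ln(C₀ / C) / k = ln(11.88 / 7.33) / 0.03483
  = ln(1.621) / 0.03483 = 0.4830 / 0.03483 = 13.87 h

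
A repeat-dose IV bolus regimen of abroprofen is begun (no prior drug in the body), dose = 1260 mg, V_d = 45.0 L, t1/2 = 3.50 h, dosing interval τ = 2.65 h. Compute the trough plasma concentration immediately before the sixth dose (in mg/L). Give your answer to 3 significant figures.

C₀ per dose = Dose / Vd = 1260 / 45.0 = 28.00 mg/L
k = ln2 / t½ = 0.693147 / 3.50 = 0.1980 h⁻¹
Fraction remaining after one interval: r = e^(−kτ) = e^(−0.1980 × 2.65) = 0.5917
Before dose 6, 5 doses have been given (aged 1τ, 2τ, 3τ, 4τ, 5τ).
C_trough = C₀ × (r + r² + … + r^5) = C₀ × r(1−r^5)/(1−r)
        = 28.00 × 0.5917 × (1 − 0.07253) / (1 − 0.5917) = 37.63 mg/L

37.6 mg/L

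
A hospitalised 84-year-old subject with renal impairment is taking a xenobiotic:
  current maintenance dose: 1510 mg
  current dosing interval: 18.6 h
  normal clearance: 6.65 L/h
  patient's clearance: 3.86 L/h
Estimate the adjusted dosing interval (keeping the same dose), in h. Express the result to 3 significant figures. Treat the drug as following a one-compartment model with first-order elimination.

32.0 h

To keep the same average steady-state level, dosing rate must scale with clearance.
CL ratio = 3.86 / 6.65 = 0.5805
New interval (same dose) = 18.6 / 0.5805 = 32.04 h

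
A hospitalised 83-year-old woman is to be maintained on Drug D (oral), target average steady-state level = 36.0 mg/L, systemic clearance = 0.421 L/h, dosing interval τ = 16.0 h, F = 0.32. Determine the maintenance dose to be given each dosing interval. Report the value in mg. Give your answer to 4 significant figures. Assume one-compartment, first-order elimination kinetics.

At steady state, F × (Dose/τ) = Css × CL.
Dose = Css × CL × τ / F = 36.0 × 0.4210 × 16.0 / 0.32 = 757.8 mg

757.8 mg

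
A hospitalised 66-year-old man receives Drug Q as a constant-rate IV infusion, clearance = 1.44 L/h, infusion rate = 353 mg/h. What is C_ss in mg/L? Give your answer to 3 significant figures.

At steady state Css = R₀ / CL = 353 / 1.440 = 245.1 mg/L

245 mg/L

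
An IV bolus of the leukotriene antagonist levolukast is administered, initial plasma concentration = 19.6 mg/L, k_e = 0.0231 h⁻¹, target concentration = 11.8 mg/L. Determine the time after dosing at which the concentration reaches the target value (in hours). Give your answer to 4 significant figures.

t = ln(C₀ / C) / k = ln(19.60 / 11.8) / 0.02310
  = ln(1.661) / 0.02310 = 0.5074 / 0.02310 = 21.97 h

21.97 h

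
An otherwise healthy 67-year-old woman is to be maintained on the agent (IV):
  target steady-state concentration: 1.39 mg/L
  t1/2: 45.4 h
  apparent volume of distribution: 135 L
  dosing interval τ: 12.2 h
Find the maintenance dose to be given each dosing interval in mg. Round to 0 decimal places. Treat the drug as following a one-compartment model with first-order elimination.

35 mg

k = ln2 / t½ = 0.693147 / 45.4 = 0.01527 h⁻¹
CL = k × Vd = 0.01527 × 135 = 2.061 L/h
At steady state, Dose/τ = Css × CL.
Dose = Css × CL × τ = 1.39 × 2.061 × 12.2 = 34.95 mg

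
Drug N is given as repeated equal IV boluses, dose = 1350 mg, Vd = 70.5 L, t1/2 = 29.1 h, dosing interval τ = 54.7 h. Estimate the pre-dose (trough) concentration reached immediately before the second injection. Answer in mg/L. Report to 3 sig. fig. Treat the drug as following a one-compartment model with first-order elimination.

5.20 mg/L

C₀ per dose = Dose / Vd = 1350 / 70.5 = 19.15 mg/L
k = ln2 / t½ = 0.693147 / 29.1 = 0.02382 h⁻¹
Fraction remaining after one interval: r = e^(−kτ) = e^(−0.02382 × 54.7) = 0.2717
Before dose 2, 1 dose has been given (aged 1τ).
C_trough = C₀ × r = 19.15 × 0.2717 = 5.203 mg/L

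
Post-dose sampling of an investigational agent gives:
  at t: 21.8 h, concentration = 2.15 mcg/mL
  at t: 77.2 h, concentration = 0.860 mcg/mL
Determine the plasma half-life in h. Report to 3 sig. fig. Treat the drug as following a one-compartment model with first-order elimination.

k = ln(C₁/C₂) / (t₂ − t₁) = ln(2.15/0.860) / (77.2 − 21.8)
  = 0.9163 / 55.40 = 0.01654 h⁻¹
t½ = ln2 / k = 0.693147 / 0.01654 = 41.91 h

41.9 h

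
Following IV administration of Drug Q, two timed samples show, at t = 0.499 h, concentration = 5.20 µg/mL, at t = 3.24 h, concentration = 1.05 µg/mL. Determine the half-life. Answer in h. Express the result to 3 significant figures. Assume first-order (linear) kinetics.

k = ln(C₁/C₂) / (t₂ − t₁) = ln(5.20/1.05) / (3.24 − 0.499)
  = 1.600 / 2.741 = 0.5837 h⁻¹
t½ = ln2 / k = 0.693147 / 0.5837 = 1.188 h

1.19 h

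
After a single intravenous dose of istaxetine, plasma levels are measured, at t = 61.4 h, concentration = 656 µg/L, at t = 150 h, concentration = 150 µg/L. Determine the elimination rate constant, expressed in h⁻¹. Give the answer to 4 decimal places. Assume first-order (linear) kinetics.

k = ln(C₁/C₂) / (t₂ − t₁) = ln(656/150) / (150 − 61.4)
  = 1.476 / 88.60 = 0.01666 h⁻¹

0.0167 h⁻¹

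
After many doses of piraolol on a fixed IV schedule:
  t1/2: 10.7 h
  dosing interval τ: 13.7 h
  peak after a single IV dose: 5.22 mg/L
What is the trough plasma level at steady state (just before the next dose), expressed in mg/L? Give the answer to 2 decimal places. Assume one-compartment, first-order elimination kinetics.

3.65 mg/L

k = ln2 / t½ = 0.693147 / 10.7 = 0.06478 h⁻¹
e^(−kτ) = e^(−0.06478 × 13.7) = 0.4117
Accumulation ratio R = 1 / (1 − e^(−kτ)) = 1 / (1 − 0.4117) = 1.700
Steady-state trough = C₀ × R × e^(−kτ) = 5.22 × 1.700 × 0.4117 = 3.653 mg/L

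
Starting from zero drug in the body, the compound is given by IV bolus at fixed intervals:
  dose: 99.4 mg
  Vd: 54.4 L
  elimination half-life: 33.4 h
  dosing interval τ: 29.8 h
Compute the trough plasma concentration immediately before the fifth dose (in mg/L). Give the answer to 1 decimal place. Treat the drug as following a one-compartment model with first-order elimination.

2.0 mg/L

C₀ per dose = Dose / Vd = 99.4 / 54.4 = 1.827 mg/L
k = ln2 / t½ = 0.693147 / 33.4 = 0.02075 h⁻¹
Fraction remaining after one interval: r = e^(−kτ) = e^(−0.02075 × 29.8) = 0.5388
Before dose 5, 4 doses have been given (aged 1τ, 2τ, 3τ, 4τ).
C_trough = C₀ × (r + r² + … + r^4) = C₀ × r(1−r^4)/(1−r)
        = 1.827 × 0.5388 × (1 − 0.08428) / (1 − 0.5388) = 1.955 mg/L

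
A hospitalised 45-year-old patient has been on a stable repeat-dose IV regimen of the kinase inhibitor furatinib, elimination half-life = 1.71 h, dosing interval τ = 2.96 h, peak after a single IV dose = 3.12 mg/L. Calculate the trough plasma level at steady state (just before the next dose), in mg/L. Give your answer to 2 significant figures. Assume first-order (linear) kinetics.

1.3 mg/L

k = ln2 / t½ = 0.693147 / 1.71 = 0.4053 h⁻¹
e^(−kτ) = e^(−0.4053 × 2.96) = 0.3013
Accumulation ratio R = 1 / (1 − e^(−kτ)) = 1 / (1 − 0.3013) = 1.431
Steady-state trough = C₀ × R × e^(−kτ) = 3.12 × 1.431 × 0.3013 = 1.345 mg/L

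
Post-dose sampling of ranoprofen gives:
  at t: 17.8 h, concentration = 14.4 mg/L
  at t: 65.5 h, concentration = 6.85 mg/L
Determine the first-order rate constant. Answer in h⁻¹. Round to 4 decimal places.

0.0156 h⁻¹

k = ln(C₁/C₂) / (t₂ − t₁) = ln(14.4/6.85) / (65.5 − 17.8)
  = 0.7430 / 47.70 = 0.01558 h⁻¹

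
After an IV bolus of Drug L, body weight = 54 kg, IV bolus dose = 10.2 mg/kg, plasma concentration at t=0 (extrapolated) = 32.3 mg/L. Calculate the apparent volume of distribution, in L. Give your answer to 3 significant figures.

17.1 L

Dose = 10.2 × 54 = 550.8 mg
Vd = Dose / C₀ = 550.8 / 32.3 = 17.05 L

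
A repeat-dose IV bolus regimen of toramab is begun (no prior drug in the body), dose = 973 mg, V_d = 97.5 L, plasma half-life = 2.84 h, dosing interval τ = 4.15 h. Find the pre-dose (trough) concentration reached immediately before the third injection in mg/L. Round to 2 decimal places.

C₀ per dose = Dose / Vd = 973 / 97.5 = 9.979 mg/L
k = ln2 / t½ = 0.693147 / 2.84 = 0.2441 h⁻¹
Fraction remaining after one interval: r = e^(−kτ) = e^(−0.2441 × 4.15) = 0.3631
Before dose 3, 2 doses have been given (aged 1τ, 2τ).
C_trough = C₀ × (r + r²) = 9.979 × (0.3631 + 0.1318) = 4.939 mg/L

4.94 mg/L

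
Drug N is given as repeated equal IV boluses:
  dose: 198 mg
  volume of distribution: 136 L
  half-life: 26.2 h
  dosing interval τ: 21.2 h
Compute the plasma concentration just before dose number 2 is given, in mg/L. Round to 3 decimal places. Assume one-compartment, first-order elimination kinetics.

C₀ per dose = Dose / Vd = 198 / 136 = 1.456 mg/L
k = ln2 / t½ = 0.693147 / 26.2 = 0.02646 h⁻¹
Fraction remaining after one interval: r = e^(−kτ) = e^(−0.02646 × 21.2) = 0.5707
Before dose 2, 1 dose has been given (aged 1τ).
C_trough = C₀ × r = 1.456 × 0.5707 = 0.8309 mg/L

0.831 mg/L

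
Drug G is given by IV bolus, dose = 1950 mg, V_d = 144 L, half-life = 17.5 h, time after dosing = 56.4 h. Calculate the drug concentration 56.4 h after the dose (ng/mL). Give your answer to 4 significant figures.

1450 ng/mL

C₀ = Dose / Vd = 1950 / 144 = 13.54 mg/L
k = ln2 / t½ = 0.693147 / 17.5 = 0.03961 h⁻¹
C = C₀ · e^(−k·t) = 13.54 × e^(−0.03961 × 56.4)
  = 13.54 × 0.1071 = 1.450 mg/L
Convert: 1.450 mg/L × 1000 = 1450 ng/mL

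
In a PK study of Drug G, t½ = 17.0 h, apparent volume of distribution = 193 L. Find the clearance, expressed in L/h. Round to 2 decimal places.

7.87 L/h

k = ln2 / t½ = 0.693147 / 17.0 = 0.04077 h⁻¹
CL = k × Vd = 0.04077 × 193 = 7.869 L/h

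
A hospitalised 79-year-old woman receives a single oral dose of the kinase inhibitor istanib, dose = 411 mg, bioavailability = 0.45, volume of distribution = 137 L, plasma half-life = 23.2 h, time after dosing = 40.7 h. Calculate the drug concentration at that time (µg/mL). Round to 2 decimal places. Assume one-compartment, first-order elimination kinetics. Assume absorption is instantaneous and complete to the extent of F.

0.40 µg/mL

Amount reaching circulation = F × Dose = 0.45 × 411.0 = 185.0 mg
C₀ = F·Dose / Vd = 185.0 / 137 = 1.350 mg/L
k = ln2 / t½ = 0.693147 / 23.2 = 0.02988 h⁻¹
C = C₀ · e^(−k·t) = 1.350 × e^(−0.02988 × 40.7)
  = 1.350 × 0.2964 = 0.4001 mg/L
(0.4001 mg/L = 0.4001 µg/mL)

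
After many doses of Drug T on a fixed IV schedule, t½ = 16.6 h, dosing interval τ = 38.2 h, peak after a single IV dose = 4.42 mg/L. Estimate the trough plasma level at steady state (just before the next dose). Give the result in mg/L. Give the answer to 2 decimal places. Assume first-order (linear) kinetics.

1.13 mg/L

k = ln2 / t½ = 0.693147 / 16.6 = 0.04176 h⁻¹
e^(−kτ) = e^(−0.04176 × 38.2) = 0.2029
Accumulation ratio R = 1 / (1 − e^(−kτ)) = 1 / (1 − 0.2029) = 1.255
Steady-state trough = C₀ × R × e^(−kτ) = 4.42 × 1.255 × 0.2029 = 1.126 mg/L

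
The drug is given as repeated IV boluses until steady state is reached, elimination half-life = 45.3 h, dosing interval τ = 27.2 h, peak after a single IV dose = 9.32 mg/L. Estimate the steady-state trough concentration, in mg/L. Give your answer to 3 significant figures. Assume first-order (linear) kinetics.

k = ln2 / t½ = 0.693147 / 45.3 = 0.01530 h⁻¹
e^(−kτ) = e^(−0.01530 × 27.2) = 0.6596
Accumulation ratio R = 1 / (1 − e^(−kτ)) = 1 / (1 − 0.6596) = 2.938
Steady-state trough = C₀ × R × e^(−kτ) = 9.32 × 2.938 × 0.6596 = 18.06 mg/L

18.1 mg/L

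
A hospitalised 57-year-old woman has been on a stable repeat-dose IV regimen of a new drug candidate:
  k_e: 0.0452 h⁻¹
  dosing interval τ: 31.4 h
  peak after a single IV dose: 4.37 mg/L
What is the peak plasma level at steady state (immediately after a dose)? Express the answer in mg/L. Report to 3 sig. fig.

5.76 mg/L

e^(−kτ) = e^(−0.04520 × 31.4) = 0.2419
Accumulation ratio R = 1 / (1 − e^(−kτ)) = 1 / (1 − 0.2419) = 1.319
Steady-state peak = C₀ × R = 4.37 × 1.319 = 5.764 mg/L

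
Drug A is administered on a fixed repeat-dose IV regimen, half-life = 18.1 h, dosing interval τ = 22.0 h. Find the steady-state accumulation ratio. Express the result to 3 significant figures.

k = ln2 / t½ = 0.693147 / 18.1 = 0.03830 h⁻¹
e^(−kτ) = e^(−0.03830 × 22.0) = 0.4306
Accumulation ratio R = 1 / (1 − e^(−kτ)) = 1 / (1 − 0.4306) = 1.756

1.76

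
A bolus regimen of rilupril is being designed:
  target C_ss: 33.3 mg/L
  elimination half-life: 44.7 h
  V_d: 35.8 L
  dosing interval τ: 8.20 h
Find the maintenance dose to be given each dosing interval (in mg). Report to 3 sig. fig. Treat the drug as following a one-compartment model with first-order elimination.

152 mg

k = ln2 / t½ = 0.693147 / 44.7 = 0.01551 h⁻¹
CL = k × Vd = 0.01551 × 35.8 = 0.5553 L/h
At steady state, Dose/τ = Css × CL.
Dose = Css × CL × τ = 33.3 × 0.5553 × 8.20 = 151.6 mg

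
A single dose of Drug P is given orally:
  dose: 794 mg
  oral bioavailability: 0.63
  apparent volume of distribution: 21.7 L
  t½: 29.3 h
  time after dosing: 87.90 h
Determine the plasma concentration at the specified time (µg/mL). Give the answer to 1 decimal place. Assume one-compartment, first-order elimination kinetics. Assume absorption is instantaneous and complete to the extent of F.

Amount reaching circulation = F × Dose = 0.63 × 794.0 = 500.2 mg
C₀ = F·Dose / Vd = 500.2 / 21.7 = 23.05 mg/L
k = ln2 / t½ = 0.693147 / 29.3 = 0.02366 h⁻¹
t / t½ = 87.90 / 29.3 = 3 half-lives
C = C₀ × (1/2)^3 = 23.05 × 0.1250 = 2.881 mg/L
(2.881 mg/L = 2.881 µg/mL)

2.9 µg/mL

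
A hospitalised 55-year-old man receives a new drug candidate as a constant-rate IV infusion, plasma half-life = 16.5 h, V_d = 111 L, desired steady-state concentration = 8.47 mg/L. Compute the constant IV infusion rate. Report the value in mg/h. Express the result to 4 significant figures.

k = ln2 / t½ = 0.693147 / 16.5 = 0.04201 h⁻¹
CL = k × Vd = 0.04201 × 111 = 4.663 L/h
At steady state, infusion rate R₀ = Css × CL = 8.47 × 4.663 = 39.50 mg/h

39.50 mg/h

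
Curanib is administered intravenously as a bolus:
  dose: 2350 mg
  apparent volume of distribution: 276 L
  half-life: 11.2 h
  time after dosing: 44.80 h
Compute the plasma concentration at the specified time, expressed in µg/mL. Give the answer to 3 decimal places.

C₀ = Dose / Vd = 2350 / 276 = 8.514 mg/L
k = ln2 / t½ = 0.693147 / 11.2 = 0.06189 h⁻¹
t / t½ = 44.80 / 11.2 = 4 half-lives
C = C₀ × (1/2)^4 = 8.514 × 0.06250 = 0.5321 mg/L
(0.5321 mg/L = 0.5321 µg/mL)

0.532 µg/mL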